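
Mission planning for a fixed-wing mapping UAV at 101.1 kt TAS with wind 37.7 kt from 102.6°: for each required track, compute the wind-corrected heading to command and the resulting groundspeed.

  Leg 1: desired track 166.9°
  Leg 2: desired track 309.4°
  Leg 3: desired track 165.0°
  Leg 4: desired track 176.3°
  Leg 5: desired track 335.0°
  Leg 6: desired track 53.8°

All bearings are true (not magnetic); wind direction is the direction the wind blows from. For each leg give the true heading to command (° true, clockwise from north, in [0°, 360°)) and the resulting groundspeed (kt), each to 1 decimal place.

Leg 1: desired track 166.9°; wind correction -19.6° → command heading 147.3°, groundspeed 78.9 kt
Leg 2: desired track 309.4°; wind correction +9.7° → command heading 319.1°, groundspeed 133.3 kt
Leg 3: desired track 165.0°; wind correction -19.3° → command heading 145.7°, groundspeed 78.0 kt
Leg 4: desired track 176.3°; wind correction -21.0° → command heading 155.3°, groundspeed 83.8 kt
Leg 5: desired track 335.0°; wind correction +17.2° → command heading 352.2°, groundspeed 119.6 kt
Leg 6: desired track 53.8°; wind correction +16.3° → command heading 70.1°, groundspeed 72.2 kt

Leg 1: heading=147.3°, groundspeed=78.9 kt
Leg 2: heading=319.1°, groundspeed=133.3 kt
Leg 3: heading=145.7°, groundspeed=78.0 kt
Leg 4: heading=155.3°, groundspeed=83.8 kt
Leg 5: heading=352.2°, groundspeed=119.6 kt
Leg 6: heading=70.1°, groundspeed=72.2 kt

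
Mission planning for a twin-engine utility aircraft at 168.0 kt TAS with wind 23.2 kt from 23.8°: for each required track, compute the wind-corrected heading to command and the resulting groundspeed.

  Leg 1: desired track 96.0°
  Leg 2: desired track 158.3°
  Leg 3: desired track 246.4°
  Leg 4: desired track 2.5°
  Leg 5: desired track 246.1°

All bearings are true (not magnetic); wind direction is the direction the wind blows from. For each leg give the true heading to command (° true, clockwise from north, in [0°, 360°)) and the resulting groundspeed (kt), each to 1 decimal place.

Leg 1: heading=88.4°, groundspeed=159.4 kt
Leg 2: heading=152.6°, groundspeed=183.4 kt
Leg 3: heading=251.8°, groundspeed=184.3 kt
Leg 4: heading=5.4°, groundspeed=146.2 kt
Leg 5: heading=251.4°, groundspeed=184.4 kt

Leg 1: desired track 96.0°; wind correction -7.6° → command heading 88.4°, groundspeed 159.4 kt
Leg 2: desired track 158.3°; wind correction -5.7° → command heading 152.6°, groundspeed 183.4 kt
Leg 3: desired track 246.4°; wind correction +5.4° → command heading 251.8°, groundspeed 184.3 kt
Leg 4: desired track 2.5°; wind correction +2.9° → command heading 5.4°, groundspeed 146.2 kt
Leg 5: desired track 246.1°; wind correction +5.3° → command heading 251.4°, groundspeed 184.4 kt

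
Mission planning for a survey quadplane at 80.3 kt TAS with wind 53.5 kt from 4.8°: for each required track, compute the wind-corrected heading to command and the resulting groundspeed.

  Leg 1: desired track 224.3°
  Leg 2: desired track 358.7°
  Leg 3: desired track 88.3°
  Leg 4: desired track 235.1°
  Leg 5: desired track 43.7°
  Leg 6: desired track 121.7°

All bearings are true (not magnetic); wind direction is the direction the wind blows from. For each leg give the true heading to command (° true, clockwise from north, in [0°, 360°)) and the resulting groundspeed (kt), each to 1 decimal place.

Leg 1: heading=249.4°, groundspeed=114.0 kt
Leg 2: heading=2.8°, groundspeed=26.9 kt
Leg 3: heading=46.8°, groundspeed=54.1 kt
Leg 4: heading=265.9°, groundspeed=103.1 kt
Leg 5: heading=19.0°, groundspeed=31.3 kt
Leg 6: heading=85.2°, groundspeed=88.8 kt

Leg 1: desired track 224.3°; wind correction +25.1° → command heading 249.4°, groundspeed 114.0 kt
Leg 2: desired track 358.7°; wind correction +4.1° → command heading 2.8°, groundspeed 26.9 kt
Leg 3: desired track 88.3°; wind correction -41.5° → command heading 46.8°, groundspeed 54.1 kt
Leg 4: desired track 235.1°; wind correction +30.8° → command heading 265.9°, groundspeed 103.1 kt
Leg 5: desired track 43.7°; wind correction -24.7° → command heading 19.0°, groundspeed 31.3 kt
Leg 6: desired track 121.7°; wind correction -36.5° → command heading 85.2°, groundspeed 88.8 kt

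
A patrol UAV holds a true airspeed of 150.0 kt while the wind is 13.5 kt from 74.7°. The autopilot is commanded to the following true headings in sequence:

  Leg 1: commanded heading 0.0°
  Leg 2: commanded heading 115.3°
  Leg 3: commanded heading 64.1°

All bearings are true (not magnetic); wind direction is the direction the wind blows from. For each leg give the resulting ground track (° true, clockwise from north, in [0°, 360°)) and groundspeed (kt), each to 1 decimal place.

Leg 1: track=354.9°, groundspeed=147.0 kt
Leg 2: track=118.9°, groundspeed=140.0 kt
Leg 3: track=63.1°, groundspeed=136.8 kt

Leg 1: heading 0.0°; drift -5.1° → track 354.9°, groundspeed 147.0 kt
Leg 2: heading 115.3°; drift +3.6° → track 118.9°, groundspeed 140.0 kt
Leg 3: heading 64.1°; drift -1.0° → track 63.1°, groundspeed 136.8 kt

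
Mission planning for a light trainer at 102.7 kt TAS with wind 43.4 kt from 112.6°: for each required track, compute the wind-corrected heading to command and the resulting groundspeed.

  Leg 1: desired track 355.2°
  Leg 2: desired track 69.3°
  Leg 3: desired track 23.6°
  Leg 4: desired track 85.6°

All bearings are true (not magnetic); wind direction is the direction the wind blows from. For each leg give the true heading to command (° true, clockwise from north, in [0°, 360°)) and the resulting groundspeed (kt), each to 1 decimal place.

Leg 1: heading=17.2°, groundspeed=115.2 kt
Leg 2: heading=86.1°, groundspeed=66.7 kt
Leg 3: heading=48.6°, groundspeed=92.3 kt
Leg 4: heading=96.7°, groundspeed=62.1 kt

Leg 1: desired track 355.2°; wind correction +22.0° → command heading 17.2°, groundspeed 115.2 kt
Leg 2: desired track 69.3°; wind correction +16.8° → command heading 86.1°, groundspeed 66.7 kt
Leg 3: desired track 23.6°; wind correction +25.0° → command heading 48.6°, groundspeed 92.3 kt
Leg 4: desired track 85.6°; wind correction +11.1° → command heading 96.7°, groundspeed 62.1 kt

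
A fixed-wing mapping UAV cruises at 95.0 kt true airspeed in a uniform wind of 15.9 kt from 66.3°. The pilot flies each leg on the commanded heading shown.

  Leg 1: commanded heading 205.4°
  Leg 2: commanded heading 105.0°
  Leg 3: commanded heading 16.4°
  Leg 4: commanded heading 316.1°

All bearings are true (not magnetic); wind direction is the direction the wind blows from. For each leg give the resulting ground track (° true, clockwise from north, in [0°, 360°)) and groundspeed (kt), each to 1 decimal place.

Leg 1: heading 205.4°; drift +5.6° → track 211.0°, groundspeed 107.5 kt
Leg 2: heading 105.0°; drift +6.9° → track 111.9°, groundspeed 83.2 kt
Leg 3: heading 16.4°; drift -8.2° → track 8.2°, groundspeed 85.6 kt
Leg 4: heading 316.1°; drift -8.4° → track 307.7°, groundspeed 101.6 kt

Leg 1: track=211.0°, groundspeed=107.5 kt
Leg 2: track=111.9°, groundspeed=83.2 kt
Leg 3: track=8.2°, groundspeed=85.6 kt
Leg 4: track=307.7°, groundspeed=101.6 kt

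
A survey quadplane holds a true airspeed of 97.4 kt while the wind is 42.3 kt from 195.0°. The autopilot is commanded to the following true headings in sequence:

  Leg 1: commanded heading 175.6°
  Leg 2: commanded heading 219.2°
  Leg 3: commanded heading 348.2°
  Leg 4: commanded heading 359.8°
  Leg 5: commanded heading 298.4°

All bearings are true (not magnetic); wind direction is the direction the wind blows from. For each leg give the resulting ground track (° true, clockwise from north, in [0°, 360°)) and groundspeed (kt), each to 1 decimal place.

Leg 1: heading 175.6°; drift -13.7° → track 161.9°, groundspeed 59.2 kt
Leg 2: heading 219.2°; drift +16.4° → track 235.6°, groundspeed 61.3 kt
Leg 3: heading 348.2°; drift +8.0° → track 356.2°, groundspeed 136.5 kt
Leg 4: heading 359.8°; drift +4.6° → track 4.4°, groundspeed 138.7 kt
Leg 5: heading 298.4°; drift +21.0° → track 319.4°, groundspeed 114.8 kt

Leg 1: track=161.9°, groundspeed=59.2 kt
Leg 2: track=235.6°, groundspeed=61.3 kt
Leg 3: track=356.2°, groundspeed=136.5 kt
Leg 4: track=4.4°, groundspeed=138.7 kt
Leg 5: track=319.4°, groundspeed=114.8 kt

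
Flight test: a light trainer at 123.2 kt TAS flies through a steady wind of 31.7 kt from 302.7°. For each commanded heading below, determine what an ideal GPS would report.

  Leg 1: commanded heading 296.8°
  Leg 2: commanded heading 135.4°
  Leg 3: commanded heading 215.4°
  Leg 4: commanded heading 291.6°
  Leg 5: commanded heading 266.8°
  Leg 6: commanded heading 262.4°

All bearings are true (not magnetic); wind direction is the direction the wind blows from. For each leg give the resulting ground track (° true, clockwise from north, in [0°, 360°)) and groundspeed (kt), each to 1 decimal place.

Leg 1: heading 296.8°; drift -2.0° → track 294.8°, groundspeed 91.7 kt
Leg 2: heading 135.4°; drift -2.6° → track 132.8°, groundspeed 154.3 kt
Leg 3: heading 215.4°; drift -14.6° → track 200.8°, groundspeed 125.8 kt
Leg 4: heading 291.6°; drift -3.8° → track 287.8°, groundspeed 92.3 kt
Leg 5: heading 266.8°; drift -10.8° → track 256.0°, groundspeed 99.3 kt
Leg 6: heading 262.4°; drift -11.7° → track 250.7°, groundspeed 101.1 kt

Leg 1: track=294.8°, groundspeed=91.7 kt
Leg 2: track=132.8°, groundspeed=154.3 kt
Leg 3: track=200.8°, groundspeed=125.8 kt
Leg 4: track=287.8°, groundspeed=92.3 kt
Leg 5: track=256.0°, groundspeed=99.3 kt
Leg 6: track=250.7°, groundspeed=101.1 kt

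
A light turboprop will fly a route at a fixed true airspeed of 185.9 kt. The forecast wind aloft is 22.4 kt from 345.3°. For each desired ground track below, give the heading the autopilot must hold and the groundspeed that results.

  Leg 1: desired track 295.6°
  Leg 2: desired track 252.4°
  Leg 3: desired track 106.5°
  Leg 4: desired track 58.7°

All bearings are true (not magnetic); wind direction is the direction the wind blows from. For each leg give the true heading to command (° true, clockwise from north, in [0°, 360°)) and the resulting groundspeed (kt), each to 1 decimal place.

Leg 1: desired track 295.6°; wind correction +5.3° → command heading 300.9°, groundspeed 170.6 kt
Leg 2: desired track 252.4°; wind correction +6.9° → command heading 259.3°, groundspeed 185.7 kt
Leg 3: desired track 106.5°; wind correction -5.9° → command heading 100.6°, groundspeed 196.5 kt
Leg 4: desired track 58.7°; wind correction -6.6° → command heading 52.1°, groundspeed 178.3 kt

Leg 1: heading=300.9°, groundspeed=170.6 kt
Leg 2: heading=259.3°, groundspeed=185.7 kt
Leg 3: heading=100.6°, groundspeed=196.5 kt
Leg 4: heading=52.1°, groundspeed=178.3 kt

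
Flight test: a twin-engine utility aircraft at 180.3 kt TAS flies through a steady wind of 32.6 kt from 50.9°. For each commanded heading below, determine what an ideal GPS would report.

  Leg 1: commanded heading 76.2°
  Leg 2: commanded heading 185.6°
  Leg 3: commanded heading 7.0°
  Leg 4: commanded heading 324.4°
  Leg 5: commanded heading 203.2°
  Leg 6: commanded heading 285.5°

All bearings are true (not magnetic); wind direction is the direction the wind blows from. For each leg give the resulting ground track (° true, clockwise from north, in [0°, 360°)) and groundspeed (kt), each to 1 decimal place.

Leg 1: track=81.5°, groundspeed=151.5 kt
Leg 2: track=192.1°, groundspeed=204.5 kt
Leg 3: track=358.8°, groundspeed=158.4 kt
Leg 4: track=314.1°, groundspeed=181.3 kt
Leg 5: track=207.3°, groundspeed=209.7 kt
Leg 6: track=277.9°, groundspeed=200.9 kt

Leg 1: heading 76.2°; drift +5.3° → track 81.5°, groundspeed 151.5 kt
Leg 2: heading 185.6°; drift +6.5° → track 192.1°, groundspeed 204.5 kt
Leg 3: heading 7.0°; drift -8.2° → track 358.8°, groundspeed 158.4 kt
Leg 4: heading 324.4°; drift -10.3° → track 314.1°, groundspeed 181.3 kt
Leg 5: heading 203.2°; drift +4.1° → track 207.3°, groundspeed 209.7 kt
Leg 6: heading 285.5°; drift -7.6° → track 277.9°, groundspeed 200.9 kt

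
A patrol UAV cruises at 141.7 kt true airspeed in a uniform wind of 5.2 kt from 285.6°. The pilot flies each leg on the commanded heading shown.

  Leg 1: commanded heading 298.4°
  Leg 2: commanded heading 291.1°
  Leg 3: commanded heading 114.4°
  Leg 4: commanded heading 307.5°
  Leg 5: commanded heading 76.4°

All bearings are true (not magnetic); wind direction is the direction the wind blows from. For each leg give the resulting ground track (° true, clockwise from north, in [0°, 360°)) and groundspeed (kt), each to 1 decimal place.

Leg 1: track=298.9°, groundspeed=136.6 kt
Leg 2: track=291.3°, groundspeed=136.5 kt
Leg 3: track=114.1°, groundspeed=146.8 kt
Leg 4: track=308.3°, groundspeed=136.9 kt
Leg 5: track=77.4°, groundspeed=146.3 kt

Leg 1: heading 298.4°; drift +0.5° → track 298.9°, groundspeed 136.6 kt
Leg 2: heading 291.1°; drift +0.2° → track 291.3°, groundspeed 136.5 kt
Leg 3: heading 114.4°; drift -0.3° → track 114.1°, groundspeed 146.8 kt
Leg 4: heading 307.5°; drift +0.8° → track 308.3°, groundspeed 136.9 kt
Leg 5: heading 76.4°; drift +1.0° → track 77.4°, groundspeed 146.3 kt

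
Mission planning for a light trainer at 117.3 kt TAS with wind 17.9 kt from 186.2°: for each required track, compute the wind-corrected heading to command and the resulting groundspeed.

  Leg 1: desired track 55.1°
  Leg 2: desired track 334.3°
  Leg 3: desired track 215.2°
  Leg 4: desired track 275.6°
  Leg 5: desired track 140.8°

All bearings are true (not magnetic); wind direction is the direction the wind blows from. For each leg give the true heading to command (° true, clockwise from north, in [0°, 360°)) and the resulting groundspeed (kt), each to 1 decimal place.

Leg 1: heading=61.7°, groundspeed=128.3 kt
Leg 2: heading=329.7°, groundspeed=132.1 kt
Leg 3: heading=211.0°, groundspeed=101.3 kt
Leg 4: heading=266.8°, groundspeed=115.7 kt
Leg 5: heading=147.0°, groundspeed=104.0 kt

Leg 1: desired track 55.1°; wind correction +6.6° → command heading 61.7°, groundspeed 128.3 kt
Leg 2: desired track 334.3°; wind correction -4.6° → command heading 329.7°, groundspeed 132.1 kt
Leg 3: desired track 215.2°; wind correction -4.2° → command heading 211.0°, groundspeed 101.3 kt
Leg 4: desired track 275.6°; wind correction -8.8° → command heading 266.8°, groundspeed 115.7 kt
Leg 5: desired track 140.8°; wind correction +6.2° → command heading 147.0°, groundspeed 104.0 kt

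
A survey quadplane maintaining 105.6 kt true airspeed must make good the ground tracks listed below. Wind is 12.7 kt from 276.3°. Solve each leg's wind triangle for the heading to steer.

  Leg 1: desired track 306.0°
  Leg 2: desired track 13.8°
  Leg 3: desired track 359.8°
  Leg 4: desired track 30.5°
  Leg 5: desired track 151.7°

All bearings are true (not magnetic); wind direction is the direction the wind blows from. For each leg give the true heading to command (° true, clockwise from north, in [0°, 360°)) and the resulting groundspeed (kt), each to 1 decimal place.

Leg 1: heading=302.6°, groundspeed=94.4 kt
Leg 2: heading=7.0°, groundspeed=106.5 kt
Leg 3: heading=352.9°, groundspeed=103.4 kt
Leg 4: heading=24.2°, groundspeed=110.2 kt
Leg 5: heading=157.4°, groundspeed=112.3 kt

Leg 1: desired track 306.0°; wind correction -3.4° → command heading 302.6°, groundspeed 94.4 kt
Leg 2: desired track 13.8°; wind correction -6.8° → command heading 7.0°, groundspeed 106.5 kt
Leg 3: desired track 359.8°; wind correction -6.9° → command heading 352.9°, groundspeed 103.4 kt
Leg 4: desired track 30.5°; wind correction -6.3° → command heading 24.2°, groundspeed 110.2 kt
Leg 5: desired track 151.7°; wind correction +5.7° → command heading 157.4°, groundspeed 112.3 kt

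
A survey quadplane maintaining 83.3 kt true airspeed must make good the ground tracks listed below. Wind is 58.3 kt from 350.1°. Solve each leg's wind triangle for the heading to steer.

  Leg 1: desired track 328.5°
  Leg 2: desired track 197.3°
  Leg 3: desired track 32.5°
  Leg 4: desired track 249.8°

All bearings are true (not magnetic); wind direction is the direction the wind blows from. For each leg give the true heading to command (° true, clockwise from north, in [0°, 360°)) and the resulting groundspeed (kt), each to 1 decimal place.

Leg 1: desired track 328.5°; wind correction +14.9° → command heading 343.4°, groundspeed 26.3 kt
Leg 2: desired track 197.3°; wind correction +18.7° → command heading 216.0°, groundspeed 130.8 kt
Leg 3: desired track 32.5°; wind correction -28.2° → command heading 4.3°, groundspeed 30.4 kt
Leg 4: desired track 249.8°; wind correction +43.5° → command heading 293.3°, groundspeed 70.8 kt

Leg 1: heading=343.4°, groundspeed=26.3 kt
Leg 2: heading=216.0°, groundspeed=130.8 kt
Leg 3: heading=4.3°, groundspeed=30.4 kt
Leg 4: heading=293.3°, groundspeed=70.8 kt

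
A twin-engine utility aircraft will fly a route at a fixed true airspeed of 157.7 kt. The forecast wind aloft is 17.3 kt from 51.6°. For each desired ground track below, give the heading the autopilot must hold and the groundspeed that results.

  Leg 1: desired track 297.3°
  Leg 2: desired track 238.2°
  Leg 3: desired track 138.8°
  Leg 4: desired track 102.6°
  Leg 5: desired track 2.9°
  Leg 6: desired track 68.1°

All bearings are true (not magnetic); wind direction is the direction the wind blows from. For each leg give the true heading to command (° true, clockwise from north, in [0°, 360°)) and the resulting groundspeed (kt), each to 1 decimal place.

Leg 1: desired track 297.3°; wind correction +5.7° → command heading 303.0°, groundspeed 164.0 kt
Leg 2: desired track 238.2°; wind correction +0.7° → command heading 238.9°, groundspeed 174.9 kt
Leg 3: desired track 138.8°; wind correction -6.3° → command heading 132.5°, groundspeed 155.9 kt
Leg 4: desired track 102.6°; wind correction -4.9° → command heading 97.7°, groundspeed 146.2 kt
Leg 5: desired track 2.9°; wind correction +4.7° → command heading 7.6°, groundspeed 145.7 kt
Leg 6: desired track 68.1°; wind correction -1.8° → command heading 66.3°, groundspeed 141.0 kt

Leg 1: heading=303.0°, groundspeed=164.0 kt
Leg 2: heading=238.9°, groundspeed=174.9 kt
Leg 3: heading=132.5°, groundspeed=155.9 kt
Leg 4: heading=97.7°, groundspeed=146.2 kt
Leg 5: heading=7.6°, groundspeed=145.7 kt
Leg 6: heading=66.3°, groundspeed=141.0 kt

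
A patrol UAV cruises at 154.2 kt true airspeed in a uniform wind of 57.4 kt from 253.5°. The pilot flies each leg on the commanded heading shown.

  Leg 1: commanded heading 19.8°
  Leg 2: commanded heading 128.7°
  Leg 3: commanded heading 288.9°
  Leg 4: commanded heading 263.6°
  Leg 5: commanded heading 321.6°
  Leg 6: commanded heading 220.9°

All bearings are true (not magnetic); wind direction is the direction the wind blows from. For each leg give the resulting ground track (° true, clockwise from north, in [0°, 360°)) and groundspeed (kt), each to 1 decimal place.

Leg 1: track=33.6°, groundspeed=193.8 kt
Leg 2: track=114.6°, groundspeed=192.8 kt
Leg 3: track=306.1°, groundspeed=112.4 kt
Leg 4: track=269.5°, groundspeed=98.2 kt
Leg 5: track=343.5°, groundspeed=143.1 kt
Leg 6: track=204.6°, groundspeed=110.3 kt

Leg 1: heading 19.8°; drift +13.8° → track 33.6°, groundspeed 193.8 kt
Leg 2: heading 128.7°; drift -14.1° → track 114.6°, groundspeed 192.8 kt
Leg 3: heading 288.9°; drift +17.2° → track 306.1°, groundspeed 112.4 kt
Leg 4: heading 263.6°; drift +5.9° → track 269.5°, groundspeed 98.2 kt
Leg 5: heading 321.6°; drift +21.9° → track 343.5°, groundspeed 143.1 kt
Leg 6: heading 220.9°; drift -16.3° → track 204.6°, groundspeed 110.3 kt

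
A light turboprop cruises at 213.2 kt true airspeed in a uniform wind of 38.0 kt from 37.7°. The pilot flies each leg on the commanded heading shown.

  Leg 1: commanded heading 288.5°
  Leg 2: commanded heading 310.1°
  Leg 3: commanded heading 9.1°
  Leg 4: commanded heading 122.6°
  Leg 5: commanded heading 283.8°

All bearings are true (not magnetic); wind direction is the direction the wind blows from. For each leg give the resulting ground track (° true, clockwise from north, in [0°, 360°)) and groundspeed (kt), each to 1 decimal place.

Leg 1: track=279.5°, groundspeed=228.5 kt
Leg 2: track=299.9°, groundspeed=215.0 kt
Leg 3: track=3.3°, groundspeed=180.8 kt
Leg 4: track=132.8°, groundspeed=213.2 kt
Leg 5: track=275.2°, groundspeed=231.2 kt

Leg 1: heading 288.5°; drift -9.0° → track 279.5°, groundspeed 228.5 kt
Leg 2: heading 310.1°; drift -10.2° → track 299.9°, groundspeed 215.0 kt
Leg 3: heading 9.1°; drift -5.8° → track 3.3°, groundspeed 180.8 kt
Leg 4: heading 122.6°; drift +10.2° → track 132.8°, groundspeed 213.2 kt
Leg 5: heading 283.8°; drift -8.6° → track 275.2°, groundspeed 231.2 kt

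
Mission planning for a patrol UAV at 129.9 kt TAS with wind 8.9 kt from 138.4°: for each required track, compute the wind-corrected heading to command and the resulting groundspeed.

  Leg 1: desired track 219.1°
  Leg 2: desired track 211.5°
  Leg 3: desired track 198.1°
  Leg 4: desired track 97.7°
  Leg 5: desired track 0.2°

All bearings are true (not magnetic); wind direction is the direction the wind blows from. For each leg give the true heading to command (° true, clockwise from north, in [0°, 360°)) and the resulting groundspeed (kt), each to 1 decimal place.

Leg 1: desired track 219.1°; wind correction -3.9° → command heading 215.2°, groundspeed 128.2 kt
Leg 2: desired track 211.5°; wind correction -3.8° → command heading 207.7°, groundspeed 127.0 kt
Leg 3: desired track 198.1°; wind correction -3.4° → command heading 194.7°, groundspeed 125.2 kt
Leg 4: desired track 97.7°; wind correction +2.6° → command heading 100.3°, groundspeed 123.0 kt
Leg 5: desired track 0.2°; wind correction +2.6° → command heading 2.8°, groundspeed 136.4 kt

Leg 1: heading=215.2°, groundspeed=128.2 kt
Leg 2: heading=207.7°, groundspeed=127.0 kt
Leg 3: heading=194.7°, groundspeed=125.2 kt
Leg 4: heading=100.3°, groundspeed=123.0 kt
Leg 5: heading=2.8°, groundspeed=136.4 kt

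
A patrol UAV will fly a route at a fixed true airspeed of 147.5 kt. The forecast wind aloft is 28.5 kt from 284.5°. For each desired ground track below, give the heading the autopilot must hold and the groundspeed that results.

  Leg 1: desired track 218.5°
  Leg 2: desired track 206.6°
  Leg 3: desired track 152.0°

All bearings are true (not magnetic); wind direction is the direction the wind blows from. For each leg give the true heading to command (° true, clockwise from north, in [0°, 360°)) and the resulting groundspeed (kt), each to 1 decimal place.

Leg 1: heading=228.7°, groundspeed=133.6 kt
Leg 2: heading=217.5°, groundspeed=138.9 kt
Leg 3: heading=160.2°, groundspeed=165.2 kt

Leg 1: desired track 218.5°; wind correction +10.2° → command heading 228.7°, groundspeed 133.6 kt
Leg 2: desired track 206.6°; wind correction +10.9° → command heading 217.5°, groundspeed 138.9 kt
Leg 3: desired track 152.0°; wind correction +8.2° → command heading 160.2°, groundspeed 165.2 kt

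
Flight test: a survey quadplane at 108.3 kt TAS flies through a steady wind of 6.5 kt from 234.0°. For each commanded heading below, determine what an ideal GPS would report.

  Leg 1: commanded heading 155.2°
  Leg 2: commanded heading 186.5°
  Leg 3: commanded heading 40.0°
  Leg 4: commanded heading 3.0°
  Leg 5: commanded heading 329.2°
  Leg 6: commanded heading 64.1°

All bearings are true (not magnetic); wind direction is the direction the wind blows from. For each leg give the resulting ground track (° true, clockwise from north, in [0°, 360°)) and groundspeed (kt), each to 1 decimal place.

Leg 1: heading 155.2°; drift -3.4° → track 151.8°, groundspeed 107.2 kt
Leg 2: heading 186.5°; drift -2.6° → track 183.9°, groundspeed 104.0 kt
Leg 3: heading 40.0°; drift +0.8° → track 40.8°, groundspeed 114.6 kt
Leg 4: heading 3.0°; drift +2.6° → track 5.6°, groundspeed 112.5 kt
Leg 5: heading 329.2°; drift +3.4° → track 332.6°, groundspeed 109.1 kt
Leg 6: heading 64.1°; drift -0.6° → track 63.5°, groundspeed 114.7 kt

Leg 1: track=151.8°, groundspeed=107.2 kt
Leg 2: track=183.9°, groundspeed=104.0 kt
Leg 3: track=40.8°, groundspeed=114.6 kt
Leg 4: track=5.6°, groundspeed=112.5 kt
Leg 5: track=332.6°, groundspeed=109.1 kt
Leg 6: track=63.5°, groundspeed=114.7 kt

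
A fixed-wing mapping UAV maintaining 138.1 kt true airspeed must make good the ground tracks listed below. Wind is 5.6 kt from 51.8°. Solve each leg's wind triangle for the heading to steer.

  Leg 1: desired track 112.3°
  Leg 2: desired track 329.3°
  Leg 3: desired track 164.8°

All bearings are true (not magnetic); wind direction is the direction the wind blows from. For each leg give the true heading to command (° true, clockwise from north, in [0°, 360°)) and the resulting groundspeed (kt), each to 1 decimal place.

Leg 1: heading=110.3°, groundspeed=135.3 kt
Leg 2: heading=331.6°, groundspeed=137.3 kt
Leg 3: heading=162.7°, groundspeed=140.2 kt

Leg 1: desired track 112.3°; wind correction -2.0° → command heading 110.3°, groundspeed 135.3 kt
Leg 2: desired track 329.3°; wind correction +2.3° → command heading 331.6°, groundspeed 137.3 kt
Leg 3: desired track 164.8°; wind correction -2.1° → command heading 162.7°, groundspeed 140.2 kt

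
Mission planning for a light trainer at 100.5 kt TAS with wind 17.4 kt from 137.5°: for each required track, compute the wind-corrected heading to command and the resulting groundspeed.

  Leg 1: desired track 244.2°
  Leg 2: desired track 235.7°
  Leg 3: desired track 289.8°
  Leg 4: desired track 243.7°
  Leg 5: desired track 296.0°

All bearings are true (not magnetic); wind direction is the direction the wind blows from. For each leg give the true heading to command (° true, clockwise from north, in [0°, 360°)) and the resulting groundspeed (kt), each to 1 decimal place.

Leg 1: desired track 244.2°; wind correction -9.5° → command heading 234.7°, groundspeed 104.1 kt
Leg 2: desired track 235.7°; wind correction -9.9° → command heading 225.8°, groundspeed 101.5 kt
Leg 3: desired track 289.8°; wind correction -4.6° → command heading 285.2°, groundspeed 115.6 kt
Leg 4: desired track 243.7°; wind correction -9.6° → command heading 234.1°, groundspeed 104.0 kt
Leg 5: desired track 296.0°; wind correction -3.6° → command heading 292.4°, groundspeed 116.5 kt

Leg 1: heading=234.7°, groundspeed=104.1 kt
Leg 2: heading=225.8°, groundspeed=101.5 kt
Leg 3: heading=285.2°, groundspeed=115.6 kt
Leg 4: heading=234.1°, groundspeed=104.0 kt
Leg 5: heading=292.4°, groundspeed=116.5 kt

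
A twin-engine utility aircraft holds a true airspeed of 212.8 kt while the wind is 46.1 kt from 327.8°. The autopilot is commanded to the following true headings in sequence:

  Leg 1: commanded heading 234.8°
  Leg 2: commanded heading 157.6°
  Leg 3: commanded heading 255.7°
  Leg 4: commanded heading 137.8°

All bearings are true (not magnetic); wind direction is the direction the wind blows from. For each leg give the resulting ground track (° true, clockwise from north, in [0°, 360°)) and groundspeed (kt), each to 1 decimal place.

Leg 1: track=222.7°, groundspeed=220.1 kt
Leg 2: track=155.9°, groundspeed=258.3 kt
Leg 3: track=243.2°, groundspeed=203.4 kt
Leg 4: track=139.6°, groundspeed=258.3 kt

Leg 1: heading 234.8°; drift -12.1° → track 222.7°, groundspeed 220.1 kt
Leg 2: heading 157.6°; drift -1.7° → track 155.9°, groundspeed 258.3 kt
Leg 3: heading 255.7°; drift -12.5° → track 243.2°, groundspeed 203.4 kt
Leg 4: heading 137.8°; drift +1.8° → track 139.6°, groundspeed 258.3 kt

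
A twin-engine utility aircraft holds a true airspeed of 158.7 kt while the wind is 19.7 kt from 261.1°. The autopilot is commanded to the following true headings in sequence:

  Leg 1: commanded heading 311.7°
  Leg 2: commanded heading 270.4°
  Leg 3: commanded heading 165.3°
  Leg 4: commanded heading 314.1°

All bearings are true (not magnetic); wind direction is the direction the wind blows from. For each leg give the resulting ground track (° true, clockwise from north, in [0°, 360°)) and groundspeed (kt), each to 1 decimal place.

Leg 1: track=317.6°, groundspeed=147.0 kt
Leg 2: track=271.7°, groundspeed=139.3 kt
Leg 3: track=158.3°, groundspeed=161.9 kt
Leg 4: track=320.2°, groundspeed=147.7 kt

Leg 1: heading 311.7°; drift +5.9° → track 317.6°, groundspeed 147.0 kt
Leg 2: heading 270.4°; drift +1.3° → track 271.7°, groundspeed 139.3 kt
Leg 3: heading 165.3°; drift -7.0° → track 158.3°, groundspeed 161.9 kt
Leg 4: heading 314.1°; drift +6.1° → track 320.2°, groundspeed 147.7 kt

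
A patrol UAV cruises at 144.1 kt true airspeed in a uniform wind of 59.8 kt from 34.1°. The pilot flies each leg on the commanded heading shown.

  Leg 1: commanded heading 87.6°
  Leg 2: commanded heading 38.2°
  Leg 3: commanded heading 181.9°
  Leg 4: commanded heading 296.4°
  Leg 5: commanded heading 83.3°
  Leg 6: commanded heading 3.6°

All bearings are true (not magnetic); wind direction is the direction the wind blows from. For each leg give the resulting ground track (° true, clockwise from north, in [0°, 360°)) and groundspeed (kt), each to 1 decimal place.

Leg 1: heading 87.6°; drift +23.9° → track 111.5°, groundspeed 118.7 kt
Leg 2: heading 38.2°; drift +2.9° → track 41.1°, groundspeed 84.6 kt
Leg 3: heading 181.9°; drift +9.3° → track 191.2°, groundspeed 197.3 kt
Leg 4: heading 296.4°; drift -21.3° → track 275.1°, groundspeed 163.2 kt
Leg 5: heading 83.3°; drift +23.3° → track 106.6°, groundspeed 114.4 kt
Leg 6: heading 3.6°; drift -18.2° → track 345.4°, groundspeed 97.4 kt

Leg 1: track=111.5°, groundspeed=118.7 kt
Leg 2: track=41.1°, groundspeed=84.6 kt
Leg 3: track=191.2°, groundspeed=197.3 kt
Leg 4: track=275.1°, groundspeed=163.2 kt
Leg 5: track=106.6°, groundspeed=114.4 kt
Leg 6: track=345.4°, groundspeed=97.4 kt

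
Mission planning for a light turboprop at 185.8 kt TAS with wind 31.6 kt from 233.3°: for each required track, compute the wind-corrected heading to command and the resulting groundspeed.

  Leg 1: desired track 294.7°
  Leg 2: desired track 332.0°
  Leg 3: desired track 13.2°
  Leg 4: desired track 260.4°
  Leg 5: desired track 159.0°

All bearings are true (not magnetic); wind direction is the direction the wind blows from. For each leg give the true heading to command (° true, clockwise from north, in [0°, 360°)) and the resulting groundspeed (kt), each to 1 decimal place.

Leg 1: desired track 294.7°; wind correction -8.6° → command heading 286.1°, groundspeed 168.6 kt
Leg 2: desired track 332.0°; wind correction -9.7° → command heading 322.3°, groundspeed 187.9 kt
Leg 3: desired track 13.2°; wind correction -6.3° → command heading 6.9°, groundspeed 208.9 kt
Leg 4: desired track 260.4°; wind correction -4.4° → command heading 256.0°, groundspeed 157.1 kt
Leg 5: desired track 159.0°; wind correction +9.4° → command heading 168.4°, groundspeed 174.7 kt

Leg 1: heading=286.1°, groundspeed=168.6 kt
Leg 2: heading=322.3°, groundspeed=187.9 kt
Leg 3: heading=6.9°, groundspeed=208.9 kt
Leg 4: heading=256.0°, groundspeed=157.1 kt
Leg 5: heading=168.4°, groundspeed=174.7 kt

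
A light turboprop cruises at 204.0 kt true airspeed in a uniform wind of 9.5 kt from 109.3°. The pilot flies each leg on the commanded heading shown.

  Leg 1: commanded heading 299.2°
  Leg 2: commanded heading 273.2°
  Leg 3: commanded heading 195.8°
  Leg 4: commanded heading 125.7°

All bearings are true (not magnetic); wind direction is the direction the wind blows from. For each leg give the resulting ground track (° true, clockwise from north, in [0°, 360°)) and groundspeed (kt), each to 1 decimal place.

Leg 1: heading 299.2°; drift -0.4° → track 298.8°, groundspeed 213.4 kt
Leg 2: heading 273.2°; drift +0.7° → track 273.9°, groundspeed 213.1 kt
Leg 3: heading 195.8°; drift +2.7° → track 198.5°, groundspeed 203.6 kt
Leg 4: heading 125.7°; drift +0.8° → track 126.5°, groundspeed 194.9 kt

Leg 1: track=298.8°, groundspeed=213.4 kt
Leg 2: track=273.9°, groundspeed=213.1 kt
Leg 3: track=198.5°, groundspeed=203.6 kt
Leg 4: track=126.5°, groundspeed=194.9 kt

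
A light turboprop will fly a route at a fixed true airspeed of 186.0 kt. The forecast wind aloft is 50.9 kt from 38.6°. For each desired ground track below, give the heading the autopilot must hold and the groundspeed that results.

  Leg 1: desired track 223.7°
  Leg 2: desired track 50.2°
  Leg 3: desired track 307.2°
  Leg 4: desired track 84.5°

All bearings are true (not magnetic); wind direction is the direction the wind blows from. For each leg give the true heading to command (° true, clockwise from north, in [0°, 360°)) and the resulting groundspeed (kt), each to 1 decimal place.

Leg 1: desired track 223.7°; wind correction +1.4° → command heading 225.1°, groundspeed 236.6 kt
Leg 2: desired track 50.2°; wind correction -3.2° → command heading 47.0°, groundspeed 135.9 kt
Leg 3: desired track 307.2°; wind correction +15.9° → command heading 323.1°, groundspeed 180.1 kt
Leg 4: desired track 84.5°; wind correction -11.3° → command heading 73.2°, groundspeed 147.0 kt

Leg 1: heading=225.1°, groundspeed=236.6 kt
Leg 2: heading=47.0°, groundspeed=135.9 kt
Leg 3: heading=323.1°, groundspeed=180.1 kt
Leg 4: heading=73.2°, groundspeed=147.0 kt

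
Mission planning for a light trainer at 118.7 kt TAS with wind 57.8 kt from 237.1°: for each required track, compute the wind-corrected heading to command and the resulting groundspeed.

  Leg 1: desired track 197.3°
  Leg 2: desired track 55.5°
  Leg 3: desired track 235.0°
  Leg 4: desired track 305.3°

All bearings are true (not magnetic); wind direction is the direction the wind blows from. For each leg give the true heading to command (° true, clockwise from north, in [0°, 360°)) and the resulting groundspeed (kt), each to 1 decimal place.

Leg 1: desired track 197.3°; wind correction +18.2° → command heading 215.5°, groundspeed 68.4 kt
Leg 2: desired track 55.5°; wind correction -0.8° → command heading 54.7°, groundspeed 176.5 kt
Leg 3: desired track 235.0°; wind correction +1.0° → command heading 236.0°, groundspeed 60.9 kt
Leg 4: desired track 305.3°; wind correction -26.9° → command heading 278.4°, groundspeed 84.4 kt

Leg 1: heading=215.5°, groundspeed=68.4 kt
Leg 2: heading=54.7°, groundspeed=176.5 kt
Leg 3: heading=236.0°, groundspeed=60.9 kt
Leg 4: heading=278.4°, groundspeed=84.4 kt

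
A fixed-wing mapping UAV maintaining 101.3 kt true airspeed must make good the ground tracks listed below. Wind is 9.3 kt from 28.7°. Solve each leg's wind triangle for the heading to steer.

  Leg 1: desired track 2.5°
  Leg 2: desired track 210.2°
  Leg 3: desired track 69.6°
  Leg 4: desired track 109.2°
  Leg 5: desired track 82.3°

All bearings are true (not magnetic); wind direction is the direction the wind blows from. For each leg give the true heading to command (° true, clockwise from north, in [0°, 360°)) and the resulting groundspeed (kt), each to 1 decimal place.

Leg 1: heading=4.8°, groundspeed=92.9 kt
Leg 2: heading=210.3°, groundspeed=110.6 kt
Leg 3: heading=66.2°, groundspeed=94.1 kt
Leg 4: heading=104.0°, groundspeed=99.3 kt
Leg 5: heading=78.1°, groundspeed=95.5 kt

Leg 1: desired track 2.5°; wind correction +2.3° → command heading 4.8°, groundspeed 92.9 kt
Leg 2: desired track 210.2°; wind correction +0.1° → command heading 210.3°, groundspeed 110.6 kt
Leg 3: desired track 69.6°; wind correction -3.4° → command heading 66.2°, groundspeed 94.1 kt
Leg 4: desired track 109.2°; wind correction -5.2° → command heading 104.0°, groundspeed 99.3 kt
Leg 5: desired track 82.3°; wind correction -4.2° → command heading 78.1°, groundspeed 95.5 kt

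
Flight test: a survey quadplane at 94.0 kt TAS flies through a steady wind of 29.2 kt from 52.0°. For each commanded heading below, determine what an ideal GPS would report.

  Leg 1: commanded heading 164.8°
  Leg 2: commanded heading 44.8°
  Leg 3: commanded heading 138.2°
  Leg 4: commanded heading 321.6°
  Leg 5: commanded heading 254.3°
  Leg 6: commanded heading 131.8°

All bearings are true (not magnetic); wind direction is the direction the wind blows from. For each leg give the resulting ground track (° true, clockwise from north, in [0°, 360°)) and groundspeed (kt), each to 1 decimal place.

Leg 1: track=179.1°, groundspeed=108.7 kt
Leg 2: track=41.6°, groundspeed=65.1 kt
Leg 3: track=155.8°, groundspeed=96.6 kt
Leg 4: track=304.4°, groundspeed=98.6 kt
Leg 5: track=249.1°, groundspeed=121.5 kt
Leg 6: track=149.7°, groundspeed=93.4 kt

Leg 1: heading 164.8°; drift +14.3° → track 179.1°, groundspeed 108.7 kt
Leg 2: heading 44.8°; drift -3.2° → track 41.6°, groundspeed 65.1 kt
Leg 3: heading 138.2°; drift +17.6° → track 155.8°, groundspeed 96.6 kt
Leg 4: heading 321.6°; drift -17.2° → track 304.4°, groundspeed 98.6 kt
Leg 5: heading 254.3°; drift -5.2° → track 249.1°, groundspeed 121.5 kt
Leg 6: heading 131.8°; drift +17.9° → track 149.7°, groundspeed 93.4 kt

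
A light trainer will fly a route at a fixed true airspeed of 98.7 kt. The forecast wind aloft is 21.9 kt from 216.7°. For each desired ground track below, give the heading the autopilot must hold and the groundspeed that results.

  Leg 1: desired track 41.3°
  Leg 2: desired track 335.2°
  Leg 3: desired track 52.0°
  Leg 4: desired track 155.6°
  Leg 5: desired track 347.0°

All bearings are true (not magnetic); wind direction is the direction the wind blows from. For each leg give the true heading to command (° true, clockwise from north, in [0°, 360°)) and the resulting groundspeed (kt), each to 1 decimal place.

Leg 1: desired track 41.3°; wind correction +1.0° → command heading 42.3°, groundspeed 120.5 kt
Leg 2: desired track 335.2°; wind correction -11.2° → command heading 324.0°, groundspeed 107.3 kt
Leg 3: desired track 52.0°; wind correction +3.4° → command heading 55.4°, groundspeed 119.7 kt
Leg 4: desired track 155.6°; wind correction +11.2° → command heading 166.8°, groundspeed 86.2 kt
Leg 5: desired track 347.0°; wind correction -9.7° → command heading 337.3°, groundspeed 111.4 kt

Leg 1: heading=42.3°, groundspeed=120.5 kt
Leg 2: heading=324.0°, groundspeed=107.3 kt
Leg 3: heading=55.4°, groundspeed=119.7 kt
Leg 4: heading=166.8°, groundspeed=86.2 kt
Leg 5: heading=337.3°, groundspeed=111.4 kt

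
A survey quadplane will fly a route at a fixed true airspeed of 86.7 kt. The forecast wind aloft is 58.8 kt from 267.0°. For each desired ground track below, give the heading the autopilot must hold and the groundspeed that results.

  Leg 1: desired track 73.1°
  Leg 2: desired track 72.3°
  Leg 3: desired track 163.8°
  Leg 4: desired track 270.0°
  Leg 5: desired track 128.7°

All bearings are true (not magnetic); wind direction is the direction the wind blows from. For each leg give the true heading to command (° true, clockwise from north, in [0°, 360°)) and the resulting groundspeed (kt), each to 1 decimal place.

Leg 1: heading=63.7°, groundspeed=142.6 kt
Leg 2: heading=62.4°, groundspeed=142.3 kt
Leg 3: heading=205.1°, groundspeed=78.5 kt
Leg 4: heading=268.0°, groundspeed=27.9 kt
Leg 5: heading=155.5°, groundspeed=121.3 kt

Leg 1: desired track 73.1°; wind correction -9.4° → command heading 63.7°, groundspeed 142.6 kt
Leg 2: desired track 72.3°; wind correction -9.9° → command heading 62.4°, groundspeed 142.3 kt
Leg 3: desired track 163.8°; wind correction +41.3° → command heading 205.1°, groundspeed 78.5 kt
Leg 4: desired track 270.0°; wind correction -2.0° → command heading 268.0°, groundspeed 27.9 kt
Leg 5: desired track 128.7°; wind correction +26.8° → command heading 155.5°, groundspeed 121.3 kt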